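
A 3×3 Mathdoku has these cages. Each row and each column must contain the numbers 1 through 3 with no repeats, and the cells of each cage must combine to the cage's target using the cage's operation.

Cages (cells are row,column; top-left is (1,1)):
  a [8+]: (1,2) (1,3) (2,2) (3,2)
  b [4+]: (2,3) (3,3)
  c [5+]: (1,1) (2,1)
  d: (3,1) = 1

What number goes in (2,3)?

Cage a has sum 8, which forces (1,3) = 2.
Cage d is given, which forces (3,1) = 1.
1 is placed in row 3, so (3,3) = 3.
Row 1 already has 2; hence (1,1) = 3.
Row 1 now contains 3, which forces (1,2) = 1.
Cage c's pair has sum 5; hence (2,1) = 2.
1 is placed in column 2, which forces (2,2) = 3.
3 is placed in column 3, which forces (2,3) = 1.
3 is placed in row 3, which forces (3,2) = 2.
Completed grid: 3 1 2 / 2 3 1 / 1 2 3.

1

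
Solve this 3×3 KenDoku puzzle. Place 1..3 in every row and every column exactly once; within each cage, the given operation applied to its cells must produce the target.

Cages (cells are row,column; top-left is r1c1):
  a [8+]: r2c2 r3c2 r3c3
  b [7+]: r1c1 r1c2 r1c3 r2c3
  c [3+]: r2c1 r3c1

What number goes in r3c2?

Cage a has sum 8, leaving r2c2 = 3.
Cage b needs sum 7, which forces r2c3 = 1.
Cage a needs sum 8, which forces r3c2 = 2.
The 3 cells of cage a must have sum 8, which forces r3c3 = 3.
Cage b has sum 7, so r1c1 = 3.
2 is placed in column 2, which forces r1c2 = 1.
Column 3 already has 3, so r1c3 = 2.
Row 2 now contains 1, leaving r2c1 = 2.
Row 3 now contains 2, leaving r3c1 = 1.
Filled in: 3 1 2 / 2 3 1 / 1 2 3.

2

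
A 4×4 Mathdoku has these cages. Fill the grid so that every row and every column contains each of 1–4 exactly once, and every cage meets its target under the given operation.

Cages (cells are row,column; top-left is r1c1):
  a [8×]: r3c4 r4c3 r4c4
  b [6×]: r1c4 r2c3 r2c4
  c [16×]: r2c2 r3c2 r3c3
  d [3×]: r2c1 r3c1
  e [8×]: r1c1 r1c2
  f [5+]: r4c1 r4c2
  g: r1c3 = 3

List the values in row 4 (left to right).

Cage g is a single given cell, leaving r1c3 = 3.
Cage b has product 6, leaving r2c4 = 3.
3 is placed in row 2, leaving r2c1 = 1.
Row 2 already has 1, so r2c3 = 2.
Cage d's pair has product 3, so r3c1 = 3.
2 is placed in column 3, which forces r3c3 = 4.
Column 3 now contains 4; hence r4c3 = 1.
Cage b needs product 6, which forces r1c4 = 1.
2 is placed in row 2; hence r2c2 = 4.
Row 3 now contains 4, so r3c2 = 1.
Cage a needs product 8, which forces r3c4 = 2.
Cage f's pair has sum 5; hence r4c1 = 2.
Cage f needs two cells with sum 5, which forces r4c2 = 3.
Cage a has product 8, which forces r4c4 = 4.
2 is placed in column 1, leaving r1c1 = 4.
4 is placed in column 2, leaving r1c2 = 2.
Completed grid: 4 2 3 1 / 1 4 2 3 / 3 1 4 2 / 2 3 1 4.

2 3 1 4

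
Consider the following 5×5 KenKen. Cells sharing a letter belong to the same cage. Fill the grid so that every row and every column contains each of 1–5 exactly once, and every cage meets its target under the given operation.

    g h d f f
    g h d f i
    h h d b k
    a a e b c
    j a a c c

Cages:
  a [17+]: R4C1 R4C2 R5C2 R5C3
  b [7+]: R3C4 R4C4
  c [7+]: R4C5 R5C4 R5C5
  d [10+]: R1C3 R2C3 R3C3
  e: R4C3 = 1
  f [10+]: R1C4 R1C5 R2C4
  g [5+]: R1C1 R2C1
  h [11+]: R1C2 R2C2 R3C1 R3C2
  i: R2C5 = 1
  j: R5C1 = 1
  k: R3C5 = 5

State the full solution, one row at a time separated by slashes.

Cage i is a single given cell, which forces R2C5 = 1.
Cage k is given; hence R3C5 = 5.
Cage e is given, which forces R4C3 = 1.
Cage j is given; hence R5C1 = 1.
The 3 cells of cage c must have sum 7, which forces R4C5 = 2.
Cage c needs sum 7, leaving R5C4 = 2.
The 3 cells of cage c must have sum 7, so R5C5 = 3.
The 3 cells of cage f must have sum 10, which forces R1C4 = 1.
Column 5 now contains 3, so R1C5 = 4.
Cage f has sum 10, leaving R2C4 = 5.
The 3 cells of cage d must have sum 10, so R1C3 = 5.
Column 3 now contains 5; hence R5C3 = 4.
Cage a needs sum 17, leaving R4C1 = 5.
The 4 cells of cage a must have sum 17, which forces R4C2 = 3.
3 is placed in row 4, which forces R4C4 = 4.
Row 5 already has 4, leaving R5C2 = 5.
3 is placed in column 2; hence R1C2 = 2.
The 4 cells of cage h must have sum 11; hence R2C2 = 4.
Cage h needs sum 11; hence R3C1 = 4.
The 4 cells of cage h must have sum 11, so R3C2 = 1.
Column 4 now contains 4; hence R3C4 = 3.
2 is placed in row 1, which forces R1C1 = 3.
Cage g's pair has sum 5, which forces R2C1 = 2.
Cage d needs sum 10, which forces R2C3 = 3.
Row 3 now contains 3, which forces R3C3 = 2.

3 2 5 1 4 / 2 4 3 5 1 / 4 1 2 3 5 / 5 3 1 4 2 / 1 5 4 2 3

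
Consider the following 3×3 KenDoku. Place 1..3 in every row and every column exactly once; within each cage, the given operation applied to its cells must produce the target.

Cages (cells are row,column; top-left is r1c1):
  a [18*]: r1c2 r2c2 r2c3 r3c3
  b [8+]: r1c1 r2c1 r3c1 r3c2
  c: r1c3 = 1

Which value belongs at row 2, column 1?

3

C is a freebie; hence r1c3 = 1.
Cage b has sum 8, leaving r3c2 = 2.
2 is placed in row 3, leaving r3c3 = 3.
Column 2 now contains 2; hence r1c2 = 3.
The 4 cells of cage a must have product 18, so r2c2 = 1.
Column 3 now contains 3, which forces r2c3 = 2.
Row 3 now contains 3, which forces r3c1 = 1.
Row 1 now contains 3, so r1c1 = 2.
2 is placed in row 2, so r2c1 = 3.
The full grid is 2 3 1 / 3 1 2 / 1 2 3.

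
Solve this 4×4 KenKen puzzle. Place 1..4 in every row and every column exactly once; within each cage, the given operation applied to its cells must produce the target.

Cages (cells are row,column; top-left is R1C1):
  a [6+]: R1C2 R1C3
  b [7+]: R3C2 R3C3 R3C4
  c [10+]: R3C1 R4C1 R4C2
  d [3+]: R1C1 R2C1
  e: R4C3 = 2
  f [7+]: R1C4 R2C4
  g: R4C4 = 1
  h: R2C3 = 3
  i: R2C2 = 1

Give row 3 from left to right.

3 4 1 2

Cage i is a single given cell, leaving R2C2 = 1.
Cage h is a single given cell, leaving R2C3 = 3.
3 is placed in row 2; hence R2C4 = 4.
Cage e is given, leaving R4C3 = 2.
Cage g is a single given cell, which forces R4C4 = 1.
The two cells of cage d must have sum 3, leaving R1C1 = 1.
The two cells of cage a must have sum 6; hence R1C2 = 2.
2 is placed in column 3, leaving R1C3 = 4.
Column 4 already has 4, so R1C4 = 3.
1 is placed in row 2, so R2C1 = 2.
The 3 cells of cage c must have sum 10, leaving R3C1 = 3.
The 3 cells of cage b must have sum 7; hence R3C2 = 4.
The 3 cells of cage b must have sum 7; hence R3C3 = 1.
1 is placed in column 4, so R3C4 = 2.
Row 4 now contains 2; hence R4C1 = 4.
Cage c needs sum 10, leaving R4C2 = 3.
Completed grid: 1 2 4 3 / 2 1 3 4 / 3 4 1 2 / 4 3 2 1.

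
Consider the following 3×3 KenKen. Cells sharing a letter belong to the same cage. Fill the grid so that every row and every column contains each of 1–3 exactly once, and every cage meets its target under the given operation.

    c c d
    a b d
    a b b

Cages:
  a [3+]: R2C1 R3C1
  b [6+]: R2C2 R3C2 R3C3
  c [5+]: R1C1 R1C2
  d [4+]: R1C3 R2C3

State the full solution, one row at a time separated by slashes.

The only place for 1 in row 1 is R1C3.
1 is placed in column 3; hence R2C3 = 3.
3 is placed in column 3; hence R3C3 = 2.
The two cells of cage a must have sum 3; hence R2C1 = 2.
Cage b has sum 6, which forces R2C2 = 1.
Row 3 now contains 2; hence R3C1 = 1.
Cage b has sum 6, so R3C2 = 3.
Column 1 already has 2; hence R1C1 = 3.
Column 2 already has 3, which forces R1C2 = 2.

3 2 1 / 2 1 3 / 1 3 2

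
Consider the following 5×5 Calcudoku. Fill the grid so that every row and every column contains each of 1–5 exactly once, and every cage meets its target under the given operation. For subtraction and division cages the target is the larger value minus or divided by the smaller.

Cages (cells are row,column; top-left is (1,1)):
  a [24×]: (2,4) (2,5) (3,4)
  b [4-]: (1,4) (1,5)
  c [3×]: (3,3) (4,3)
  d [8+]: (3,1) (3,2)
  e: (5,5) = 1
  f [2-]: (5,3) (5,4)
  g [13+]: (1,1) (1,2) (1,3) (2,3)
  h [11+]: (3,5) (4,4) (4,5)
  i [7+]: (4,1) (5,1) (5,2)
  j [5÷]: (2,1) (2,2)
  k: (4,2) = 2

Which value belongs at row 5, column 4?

3

Cage k is given, leaving (4,2) = 2.
Cage e is given, leaving (5,5) = 1.
Cage b needs two cells with difference 4; hence (1,4) = 1.
Column 5 already has 1; hence (1,5) = 5.
Cage i needs sum 7, leaving (4,1) = 1.
1 is placed in row 4, so (4,3) = 3.
3 is placed in row 4, leaving (4,5) = 4.
Cage i needs sum 7, leaving (5,1) = 2.
Cage i needs sum 7; hence (5,2) = 4.
Row 5 now contains 4, which forces (5,3) = 5.
Row 5 already has 5, which forces (5,4) = 3.
Cage g has sum 13, so (1,1) = 4.
Column 2 already has 4, so (1,2) = 3.
Cage g has sum 13, which forces (1,3) = 2.
Column 1 already has 1, which forces (2,1) = 5.
Cage j needs two cells with quotient 5, leaving (2,2) = 1.
The 4 cells of cage g must have sum 13, leaving (2,3) = 4.
4 is placed in row 2, so (2,4) = 2.
Cage a needs product 24, which forces (2,5) = 3.
5 is placed in column 1, leaving (3,1) = 3.
3 is placed in column 2, leaving (3,2) = 5.
Column 3 now contains 3, so (3,3) = 1.
2 is placed in column 4, leaving (3,4) = 4.
The 3 cells of cage h must have sum 11, leaving (3,5) = 2.
4 is placed in row 4, which forces (4,4) = 5.
Completed grid: 4 3 2 1 5 / 5 1 4 2 3 / 3 5 1 4 2 / 1 2 3 5 4 / 2 4 5 3 1.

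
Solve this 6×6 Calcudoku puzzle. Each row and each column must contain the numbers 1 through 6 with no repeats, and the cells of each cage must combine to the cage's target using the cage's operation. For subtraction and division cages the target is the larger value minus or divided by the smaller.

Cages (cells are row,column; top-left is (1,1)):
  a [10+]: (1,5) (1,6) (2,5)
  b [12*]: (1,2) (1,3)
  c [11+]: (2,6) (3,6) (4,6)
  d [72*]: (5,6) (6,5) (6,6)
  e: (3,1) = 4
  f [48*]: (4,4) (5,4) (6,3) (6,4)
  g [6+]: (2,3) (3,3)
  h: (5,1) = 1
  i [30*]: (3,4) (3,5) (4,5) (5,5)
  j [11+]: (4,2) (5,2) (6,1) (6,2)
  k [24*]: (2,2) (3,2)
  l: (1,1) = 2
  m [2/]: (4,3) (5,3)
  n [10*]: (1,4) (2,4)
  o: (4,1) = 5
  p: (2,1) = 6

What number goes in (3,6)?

2

Cage l is a single given cell, leaving (1,1) = 2.
Row 1 already has 2, leaving (1,4) = 5.
Cage p is a single given cell, leaving (2,1) = 6.
Row 2 already has 6; hence (2,2) = 4.
5 is placed in column 4; hence (2,4) = 2.
Cage e is given, leaving (3,1) = 4.
Column 2 already has 4, so (3,2) = 6.
Cage o is given, which forces (4,1) = 5.
H is a freebie, which forces (5,1) = 1.
Column 1 now contains 1, which forces (6,1) = 3.
Column 2 already has 6, which forces (1,2) = 3.
Cage b needs two cells with product 12, leaving (1,3) = 4.
The 3 cells of cage c must have sum 11, so (3,6) = 2.
Column 3 already has 4, so (6,3) = 2.
Cage a has sum 10; hence (2,5) = 3.
Row 2 now contains 3, which forces (2,6) = 5.
Cage d needs product 72; hence (5,6) = 3.
Row 2 already has 5; hence (2,3) = 1.
Cage g needs two cells with sum 6; hence (3,3) = 5.
Row 3 now contains 5; hence (3,5) = 1.
Cage m's pair has quotient 2, leaving (4,3) = 3.
Column 5 already has 1, which forces (4,5) = 2.
The 3 cells of cage c must have sum 11, leaving (4,6) = 4.
3 is placed in row 5; hence (5,3) = 6.
Row 5 already has 6, which forces (5,4) = 4.
Row 5 already has 6, which forces (5,5) = 5.
Column 6 now contains 4; hence (6,6) = 6.
Column 5 already has 1, so (1,5) = 6.
6 is placed in column 6, leaving (1,6) = 1.
Row 3 already has 1; hence (3,4) = 3.
2 is placed in row 4, which forces (4,2) = 1.
The 4 cells of cage f must have product 48, leaving (4,4) = 6.
Row 5 already has 5, which forces (5,2) = 2.
The 4 cells of cage j must have sum 11, leaving (6,2) = 5.
Row 6 already has 6, leaving (6,4) = 1.
Row 6 already has 6; hence (6,5) = 4.
Filled in: 2 3 4 5 6 1 / 6 4 1 2 3 5 / 4 6 5 3 1 2 / 5 1 3 6 2 4 / 1 2 6 4 5 3 / 3 5 2 1 4 6.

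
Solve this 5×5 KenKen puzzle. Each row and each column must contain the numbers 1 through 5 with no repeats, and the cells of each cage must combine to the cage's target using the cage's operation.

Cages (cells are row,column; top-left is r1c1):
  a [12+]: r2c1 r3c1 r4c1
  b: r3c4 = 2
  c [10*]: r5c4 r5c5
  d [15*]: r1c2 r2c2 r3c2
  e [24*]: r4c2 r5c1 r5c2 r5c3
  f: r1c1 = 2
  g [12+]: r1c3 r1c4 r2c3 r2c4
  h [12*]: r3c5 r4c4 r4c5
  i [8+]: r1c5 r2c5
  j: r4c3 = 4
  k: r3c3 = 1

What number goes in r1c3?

5

Cage f is a single given cell, which forces r1c1 = 2.
Cage k is a single given cell; hence r3c3 = 1.
B is a freebie, so r3c4 = 2.
Cage j is a single given cell; hence r4c3 = 4.
Column 4 already has 2, which forces r5c4 = 5.
Row 5 already has 5, which forces r5c5 = 2.
Cage h has product 12; hence r3c5 = 4.
Cage e has product 24, so r4c2 = 2.
Row 5 already has 2, so r5c3 = 3.
Column 3 now contains 3, leaving r1c3 = 5.
5 is placed in row 1; hence r1c5 = 3.
Cage a needs sum 12, which forces r2c1 = 4.
Cage g has sum 12; hence r2c3 = 2.
4 is placed in row 2, which forces r2c4 = 1.
Column 5 now contains 3, leaving r2c5 = 5.
1 is placed in column 4, leaving r4c4 = 3.
Column 5 now contains 3, so r4c5 = 1.
4 is placed in column 1; hence r5c1 = 1.
Row 5 already has 1, so r5c2 = 4.
3 is placed in row 1; hence r1c2 = 1.
1 is placed in column 4, so r1c4 = 4.
Row 2 now contains 5; hence r2c2 = 3.
Cage a has sum 12, so r3c1 = 3.
Cage d needs product 15, so r3c2 = 5.
Row 4 now contains 3; hence r4c1 = 5.
Completed grid: 2 1 5 4 3 / 4 3 2 1 5 / 3 5 1 2 4 / 5 2 4 3 1 / 1 4 3 5 2.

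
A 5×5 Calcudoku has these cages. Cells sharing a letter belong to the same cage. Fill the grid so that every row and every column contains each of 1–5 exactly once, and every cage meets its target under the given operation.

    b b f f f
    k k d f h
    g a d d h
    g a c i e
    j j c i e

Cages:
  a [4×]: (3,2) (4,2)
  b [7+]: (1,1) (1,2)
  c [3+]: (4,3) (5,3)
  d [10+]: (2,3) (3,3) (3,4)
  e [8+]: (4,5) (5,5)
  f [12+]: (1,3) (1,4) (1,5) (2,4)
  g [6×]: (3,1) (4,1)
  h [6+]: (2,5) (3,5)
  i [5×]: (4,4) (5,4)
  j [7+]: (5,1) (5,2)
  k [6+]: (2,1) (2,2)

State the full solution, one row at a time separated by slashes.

5 2 4 3 1 / 1 5 3 4 2 / 3 1 5 2 4 / 2 4 1 5 3 / 4 3 2 1 5

Row 4 needs a 4, and only (4,2) is open for it.
Column 2 now contains 4, which forces (3,2) = 1.
The only place for 4 in row 5 is (5,1).
4 is placed in column 1, leaving (2,1) = 1.
Cage k's pair has sum 6; hence (2,2) = 5.
The two cells of cage j must have sum 7, leaving (5,2) = 3.
3 is placed in row 5, which forces (5,5) = 5.
Cage b needs two cells with sum 7, which forces (1,1) = 5.
Column 2 already has 5, leaving (1,2) = 2.
Cage i's pair has product 5, leaving (4,4) = 5.
5 is placed in column 5, leaving (4,5) = 3.
Row 5 already has 5, leaving (5,4) = 1.
The 4 cells of cage f must have sum 12, which forces (1,4) = 3.
The 4 cells of cage f must have sum 12, leaving (2,4) = 4.
Row 2 already has 4, which forces (2,5) = 2.
Cage g needs two cells with product 6, which forces (3,1) = 3.
Column 4 now contains 4; hence (3,4) = 2.
Column 5 now contains 2, so (3,5) = 4.
Row 4 now contains 3; hence (4,1) = 2.
Cage c needs two cells with sum 3, leaving (4,3) = 1.
Row 5 now contains 1; hence (5,3) = 2.
Column 3 now contains 1, leaving (1,3) = 4.
4 is placed in column 5, so (1,5) = 1.
2 is placed in row 2; hence (2,3) = 3.
Row 3 already has 4, so (3,3) = 5.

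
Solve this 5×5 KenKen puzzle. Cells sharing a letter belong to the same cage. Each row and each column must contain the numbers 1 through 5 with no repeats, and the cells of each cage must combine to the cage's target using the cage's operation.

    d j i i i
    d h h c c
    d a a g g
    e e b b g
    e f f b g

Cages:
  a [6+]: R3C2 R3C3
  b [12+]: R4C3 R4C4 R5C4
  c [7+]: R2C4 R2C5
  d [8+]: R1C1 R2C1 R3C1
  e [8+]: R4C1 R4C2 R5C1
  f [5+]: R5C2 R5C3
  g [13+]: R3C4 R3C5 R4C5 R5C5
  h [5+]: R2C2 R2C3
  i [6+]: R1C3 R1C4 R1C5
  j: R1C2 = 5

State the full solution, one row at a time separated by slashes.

4 5 3 1 2 / 3 4 1 2 5 / 1 2 4 5 3 / 2 1 5 3 4 / 5 3 2 4 1

Cage j is given, which forces R1C2 = 5.
The only place for 4 in row 1 is R1C1.
Cage e needs sum 8, leaving R4C2 = 1.
In column 3, 5 can only go at R4C3, so R4C3 = 5.
Row 4 already has 5, so R4C1 = 2.
The 3 cells of cage e must have sum 8; hence R5C1 = 5.
The only place for 4 in column 3 is R3C3.
4 is placed in row 3, so R3C2 = 2.
Column 3 needs a 3, and only R1C3 is open for it.
In row 3, 1 can only go at R3C1, so R3C1 = 1.
Column 1 already has 1, which forces R2C1 = 3.
Row 2 now contains 3; hence R2C2 = 4.
Column 2 now contains 4, leaving R5C2 = 3.
3 is placed in row 5; hence R5C4 = 4.
Cage h's pair has sum 5, which forces R2C3 = 1.
Column 4 now contains 4, leaving R4C4 = 3.
Row 4 now contains 3, which forces R4C5 = 4.
Cage f's pair has sum 5, so R5C3 = 2.
Row 5 now contains 2, so R5C5 = 1.
Cage i has sum 6; hence R1C4 = 1.
Column 5 already has 1, which forces R1C5 = 2.
2 is placed in column 5, leaving R2C5 = 5.
3 is placed in column 4; hence R3C4 = 5.
Cage g needs sum 13, so R3C5 = 3.
5 is placed in row 2, leaving R2C4 = 2.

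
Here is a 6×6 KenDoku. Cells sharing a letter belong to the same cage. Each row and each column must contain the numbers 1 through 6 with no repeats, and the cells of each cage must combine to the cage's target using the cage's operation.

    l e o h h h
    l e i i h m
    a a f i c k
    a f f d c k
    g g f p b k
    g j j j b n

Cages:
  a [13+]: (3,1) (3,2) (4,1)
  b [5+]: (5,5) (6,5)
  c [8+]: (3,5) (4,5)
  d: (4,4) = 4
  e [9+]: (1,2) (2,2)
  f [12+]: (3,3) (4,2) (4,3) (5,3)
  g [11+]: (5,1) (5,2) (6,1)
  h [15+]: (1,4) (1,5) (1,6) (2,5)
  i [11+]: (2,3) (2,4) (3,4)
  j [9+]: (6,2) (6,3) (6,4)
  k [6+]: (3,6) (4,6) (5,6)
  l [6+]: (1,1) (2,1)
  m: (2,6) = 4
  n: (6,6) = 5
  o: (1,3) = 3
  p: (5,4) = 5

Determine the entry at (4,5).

Cage o is a single given cell, so (1,3) = 3.
Cage m is a single given cell; hence (2,6) = 4.
D is a freebie, so (4,4) = 4.
P is a freebie, leaving (5,4) = 5.
Cage n is a single given cell, so (6,6) = 5.
Row 2 needs a 1, and only (2,1) is open for it.
The two cells of cage l must have sum 6, which forces (1,1) = 5.
In row 2, 5 can only go at (2,2), so (2,2) = 5.
Cage e's pair has sum 9, so (1,2) = 4.
The 4 cells of cage h must have sum 15, so (2,5) = 6.
The 3 cells of cage a must have sum 13, so (3,1) = 4.
Row 2 already has 6, leaving (2,3) = 2.
Cage i needs sum 11, so (2,4) = 3.
The 3 cells of cage i must have sum 11; hence (3,4) = 6.
Cage h needs sum 15; hence (1,6) = 6.
Row 3 now contains 6; hence (3,2) = 3.
Row 3 now contains 3; hence (3,5) = 5.
The 3 cells of cage a must have sum 13; hence (4,1) = 6.
Column 5 already has 5, so (4,5) = 3.
Cage f needs sum 12, so (5,3) = 4.
Row 3 already has 5, which forces (3,3) = 1.
1 is placed in row 3; hence (3,6) = 2.
The 4 cells of cage f must have sum 12, leaving (4,2) = 2.
Cage f needs sum 12, leaving (4,3) = 5.
2 is placed in column 6, which forces (4,6) = 1.
The 3 cells of cage g must have sum 11, so (5,2) = 6.
The two cells of cage b must have sum 5, so (5,5) = 1.
Cage k has sum 6, leaving (5,6) = 3.
6 is placed in column 2, leaving (6,2) = 1.
1 is placed in column 3, leaving (6,3) = 6.
Row 6 now contains 1, leaving (6,4) = 2.
Cage b's pair has sum 5, leaving (6,5) = 4.
2 is placed in column 4; hence (1,4) = 1.
1 is placed in column 5, which forces (1,5) = 2.
Row 5 already has 3, so (5,1) = 2.
2 is placed in row 6; hence (6,1) = 3.
Filled in: 5 4 3 1 2 6 / 1 5 2 3 6 4 / 4 3 1 6 5 2 / 6 2 5 4 3 1 / 2 6 4 5 1 3 / 3 1 6 2 4 5.

3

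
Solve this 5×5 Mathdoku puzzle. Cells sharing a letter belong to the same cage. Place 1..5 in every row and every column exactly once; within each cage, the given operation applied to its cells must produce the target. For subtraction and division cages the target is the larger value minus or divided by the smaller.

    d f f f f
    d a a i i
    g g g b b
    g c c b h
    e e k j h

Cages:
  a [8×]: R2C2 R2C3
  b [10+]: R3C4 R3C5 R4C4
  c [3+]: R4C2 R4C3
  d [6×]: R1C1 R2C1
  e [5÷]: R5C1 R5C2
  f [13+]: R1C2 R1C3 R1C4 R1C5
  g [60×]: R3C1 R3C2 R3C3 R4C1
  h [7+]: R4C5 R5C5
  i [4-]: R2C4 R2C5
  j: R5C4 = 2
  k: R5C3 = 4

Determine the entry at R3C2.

1

Cage k is a single given cell, leaving R5C3 = 4.
Cage j is a single given cell, so R5C4 = 2.
Cage a needs two cells with product 8; hence R2C2 = 4.
Column 3 already has 4; hence R2C3 = 2.
Column 3 now contains 2, so R4C3 = 1.
Cage d's pair has product 6, so R1C1 = 2.
2 is placed in row 2, leaving R2C1 = 3.
Row 4 already has 1; hence R4C2 = 2.
2 is placed in row 4, leaving R4C5 = 4.
The 4 cells of cage f must have sum 13, leaving R1C4 = 4.
Cage g needs product 60; hence R3C1 = 4.
The 4 cells of cage g must have product 60, which forces R3C2 = 1.
The 4 cells of cage g must have product 60, leaving R3C3 = 3.
3 is placed in row 3, leaving R3C4 = 5.
3 is placed in row 3; hence R3C5 = 2.
Row 4 now contains 4, leaving R4C1 = 5.
Column 4 now contains 5, so R4C4 = 3.
Column 1 now contains 5, leaving R5C1 = 1.
Column 2 already has 1; hence R5C2 = 5.
Cage h's pair has sum 7; hence R5C5 = 3.
Column 2 now contains 5, leaving R1C2 = 3.
Column 3 now contains 3, so R1C3 = 5.
Cage f has sum 13, so R1C5 = 1.
Column 4 now contains 5, which forces R2C4 = 1.
Cage i needs two cells with difference 4, leaving R2C5 = 5.
Completed grid: 2 3 5 4 1 / 3 4 2 1 5 / 4 1 3 5 2 / 5 2 1 3 4 / 1 5 4 2 3.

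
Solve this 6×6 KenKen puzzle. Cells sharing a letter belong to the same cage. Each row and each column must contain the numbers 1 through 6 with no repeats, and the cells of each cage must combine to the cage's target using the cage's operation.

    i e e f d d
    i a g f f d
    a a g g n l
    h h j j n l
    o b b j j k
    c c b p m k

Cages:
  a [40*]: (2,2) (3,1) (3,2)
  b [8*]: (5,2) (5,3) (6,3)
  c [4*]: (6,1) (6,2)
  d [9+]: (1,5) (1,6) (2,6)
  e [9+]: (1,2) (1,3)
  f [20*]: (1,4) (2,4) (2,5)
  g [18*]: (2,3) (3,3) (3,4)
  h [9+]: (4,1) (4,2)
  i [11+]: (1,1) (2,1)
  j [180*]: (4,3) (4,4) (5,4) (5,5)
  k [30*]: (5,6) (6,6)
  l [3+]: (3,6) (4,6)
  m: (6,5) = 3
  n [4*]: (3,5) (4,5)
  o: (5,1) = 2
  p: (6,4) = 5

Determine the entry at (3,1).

O is a freebie, so (5,1) = 2.
P is a freebie, which forces (6,4) = 5.
Cage m is a single given cell, so (6,5) = 3.
Row 6 now contains 5, so (6,6) = 6.
The 3 cells of cage f must have product 20, leaving (2,5) = 5.
Column 5 now contains 5, which forces (5,5) = 6.
Column 6 already has 6, which forces (5,6) = 5.
The 3 cells of cage b must have product 8; hence (6,3) = 2.
Cage i needs two cells with sum 11; hence (1,1) = 5.
Row 2 now contains 5, leaving (2,1) = 6.
Column 1 now contains 5, so (3,1) = 4.
4 is placed in row 3, so (3,5) = 1.
Row 3 now contains 1; hence (3,6) = 2.
Column 1 now contains 4, which forces (4,1) = 3.
The 4 cells of cage j must have product 180, which forces (4,3) = 5.
Column 5 now contains 1, which forces (4,5) = 4.
2 is placed in column 6, leaving (4,6) = 1.
Column 1 now contains 4, so (6,1) = 1.
Row 6 now contains 1; hence (6,2) = 4.
Column 5 already has 4; hence (1,5) = 2.
Column 2 already has 4, which forces (2,2) = 2.
Cage g has product 18, which forces (2,3) = 1.
Row 2 now contains 1, which forces (2,4) = 4.
4 is placed in row 2; hence (2,6) = 3.
2 is placed in row 3, so (3,2) = 5.
Row 4 already has 4, so (4,2) = 6.
Row 4 already has 6, leaving (4,4) = 2.
Column 2 already has 4; hence (5,2) = 1.
The 3 cells of cage b must have product 8, which forces (5,3) = 4.
Row 5 already has 1, leaving (5,4) = 3.
Column 2 now contains 6; hence (1,2) = 3.
Cage e's pair has sum 9, so (1,3) = 6.
Column 4 now contains 4; hence (1,4) = 1.
3 is placed in column 6, leaving (1,6) = 4.
Cage g has product 18, leaving (3,3) = 3.
3 is placed in column 4, leaving (3,4) = 6.
Filled in: 5 3 6 1 2 4 / 6 2 1 4 5 3 / 4 5 3 6 1 2 / 3 6 5 2 4 1 / 2 1 4 3 6 5 / 1 4 2 5 3 6.

4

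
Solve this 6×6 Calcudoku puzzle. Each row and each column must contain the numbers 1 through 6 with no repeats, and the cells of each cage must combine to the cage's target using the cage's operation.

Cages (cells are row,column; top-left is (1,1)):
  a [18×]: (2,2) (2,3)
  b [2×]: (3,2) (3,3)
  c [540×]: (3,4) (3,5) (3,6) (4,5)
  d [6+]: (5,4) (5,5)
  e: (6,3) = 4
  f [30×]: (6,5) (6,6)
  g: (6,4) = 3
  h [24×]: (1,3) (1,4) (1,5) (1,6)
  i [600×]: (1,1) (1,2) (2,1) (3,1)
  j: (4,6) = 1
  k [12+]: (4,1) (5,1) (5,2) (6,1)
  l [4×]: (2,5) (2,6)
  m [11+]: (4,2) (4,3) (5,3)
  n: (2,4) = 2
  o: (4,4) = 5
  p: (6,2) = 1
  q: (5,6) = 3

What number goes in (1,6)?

2

The 4 cells of cage i must have product 600, so (1,2) = 5.
Cage n is given, so (2,4) = 2.
Cage o is a single given cell, so (4,4) = 5.
The 4 cells of cage c must have product 540, leaving (4,5) = 6.
Cage j is a single given cell; hence (4,6) = 1.
Q is a freebie; hence (5,6) = 3.
Cage p is given, leaving (6,2) = 1.
Cage e is a single given cell, so (6,3) = 4.
G is a freebie, so (6,4) = 3.
6 is placed in column 5; hence (6,5) = 5.
Row 6 already has 5, leaving (6,6) = 6.
Cage l needs two cells with product 4; hence (2,5) = 1.
Column 6 already has 1, leaving (2,6) = 4.
Column 2 now contains 1; hence (3,2) = 2.
The two cells of cage b must have product 2; hence (3,3) = 1.
Column 4 now contains 3, so (3,4) = 6.
Column 5 already has 5, leaving (3,5) = 3.
Column 6 already has 6, leaving (3,6) = 5.
Cage k has sum 12, leaving (4,1) = 3.
3 is placed in row 4; hence (4,2) = 4.
3 is placed in row 4, leaving (4,3) = 2.
Column 2 now contains 2; hence (5,2) = 6.
Row 5 now contains 6, leaving (5,3) = 5.
Cage d's pair has sum 6; hence (5,4) = 4.
Cage d's pair has sum 6, which forces (5,5) = 2.
6 is placed in row 6; hence (6,1) = 2.
The 4 cells of cage i must have product 600, leaving (1,1) = 6.
2 is placed in column 3, which forces (1,3) = 3.
Column 4 already has 4; hence (1,4) = 1.
2 is placed in column 5; hence (1,5) = 4.
Column 6 already has 4; hence (1,6) = 2.
Cage i has product 600, so (2,1) = 5.
6 is placed in column 2, which forces (2,2) = 3.
Cage a needs two cells with product 18, which forces (2,3) = 6.
Row 3 now contains 5, leaving (3,1) = 4.
5 is placed in row 5, leaving (5,1) = 1.
The full grid is 6 5 3 1 4 2 / 5 3 6 2 1 4 / 4 2 1 6 3 5 / 3 4 2 5 6 1 / 1 6 5 4 2 3 / 2 1 4 3 5 6.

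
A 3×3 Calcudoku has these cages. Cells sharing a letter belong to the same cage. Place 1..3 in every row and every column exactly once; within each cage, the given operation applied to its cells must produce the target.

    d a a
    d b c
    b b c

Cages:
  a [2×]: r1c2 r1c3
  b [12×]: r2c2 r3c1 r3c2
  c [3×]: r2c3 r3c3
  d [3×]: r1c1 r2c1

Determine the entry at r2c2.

2

Cage b has product 12, leaving r2c2 = 2.
Cage b needs product 12, which forces r3c1 = 2.
Cage b needs product 12, leaving r3c2 = 3.
Row 3 already has 3, leaving r3c3 = 1.
2 is placed in column 2, which forces r1c2 = 1.
1 is placed in column 3, so r1c3 = 2.
1 is placed in column 3, so r2c3 = 3.
Row 1 now contains 1, so r1c1 = 3.
Row 2 now contains 3, leaving r2c1 = 1.
Completed grid: 3 1 2 / 1 2 3 / 2 3 1.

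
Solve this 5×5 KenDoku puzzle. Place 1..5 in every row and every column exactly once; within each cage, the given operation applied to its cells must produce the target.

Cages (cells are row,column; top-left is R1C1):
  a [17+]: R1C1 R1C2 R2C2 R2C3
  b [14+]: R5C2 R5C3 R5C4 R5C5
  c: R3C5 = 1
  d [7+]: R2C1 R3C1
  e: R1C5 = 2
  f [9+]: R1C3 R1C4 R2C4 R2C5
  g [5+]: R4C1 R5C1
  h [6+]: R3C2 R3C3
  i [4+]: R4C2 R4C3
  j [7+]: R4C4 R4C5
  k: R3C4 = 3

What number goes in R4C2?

1

Cage e is given, leaving R1C5 = 2.
Cage k is a single given cell, leaving R3C4 = 3.
Cage c is given, which forces R3C5 = 1.
The 4 cells of cage f must have sum 9, so R2C5 = 3.
Column 5 now contains 3; hence R4C5 = 5.
5 is placed in column 5, leaving R5C5 = 4.
Cage j's pair has sum 7, which forces R4C4 = 2.
Column 4 already has 2; hence R5C4 = 5.
Cage f needs sum 9, which forces R1C3 = 1.
The 4 cells of cage f must have sum 9, so R1C4 = 4.
Column 4 already has 2, which forces R2C4 = 1.
Column 3 already has 1; hence R4C3 = 3.
Column 3 now contains 3; hence R5C3 = 2.
The two cells of cage h must have sum 6; hence R3C2 = 2.
2 is placed in column 3; hence R3C3 = 4.
Row 4 already has 3, which forces R4C1 = 4.
Row 4 already has 3; hence R4C2 = 1.
2 is placed in row 5, leaving R5C1 = 1.
2 is placed in row 5, leaving R5C2 = 3.
Cage a has sum 17, so R1C1 = 3.
Column 2 now contains 3; hence R1C2 = 5.
Cage d needs two cells with sum 7; hence R2C1 = 2.
The 4 cells of cage a must have sum 17, leaving R2C2 = 4.
4 is placed in column 3, so R2C3 = 5.
2 is placed in row 3, so R3C1 = 5.
Completed grid: 3 5 1 4 2 / 2 4 5 1 3 / 5 2 4 3 1 / 4 1 3 2 5 / 1 3 2 5 4.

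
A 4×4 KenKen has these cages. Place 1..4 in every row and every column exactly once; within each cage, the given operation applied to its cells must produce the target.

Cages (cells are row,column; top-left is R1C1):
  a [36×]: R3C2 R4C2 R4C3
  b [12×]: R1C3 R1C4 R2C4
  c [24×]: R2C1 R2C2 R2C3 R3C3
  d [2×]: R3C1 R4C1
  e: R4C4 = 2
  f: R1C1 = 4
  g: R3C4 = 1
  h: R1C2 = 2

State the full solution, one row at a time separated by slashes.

4 2 1 3 / 3 1 2 4 / 2 3 4 1 / 1 4 3 2

Cage f is given, so R1C1 = 4.
Cage h is a single given cell; hence R1C2 = 2.
The 3 cells of cage a must have product 36, leaving R3C2 = 3.
Cage g is a single given cell, so R3C4 = 1.
The 3 cells of cage a must have product 36; hence R4C2 = 4.
The 3 cells of cage a must have product 36, so R4C3 = 3.
Cage e is given, so R4C4 = 2.
Column 3 already has 3, which forces R1C3 = 1.
Column 4 already has 1, leaving R1C4 = 3.
Cage c has product 24, leaving R2C1 = 3.
Column 2 now contains 4, which forces R2C2 = 1.
The 3 cells of cage b must have product 12, leaving R2C4 = 4.
1 is placed in row 3; hence R3C1 = 2.
2 is placed in row 3, so R3C3 = 4.
2 is placed in row 4, so R4C1 = 1.
4 is placed in row 2; hence R2C3 = 2.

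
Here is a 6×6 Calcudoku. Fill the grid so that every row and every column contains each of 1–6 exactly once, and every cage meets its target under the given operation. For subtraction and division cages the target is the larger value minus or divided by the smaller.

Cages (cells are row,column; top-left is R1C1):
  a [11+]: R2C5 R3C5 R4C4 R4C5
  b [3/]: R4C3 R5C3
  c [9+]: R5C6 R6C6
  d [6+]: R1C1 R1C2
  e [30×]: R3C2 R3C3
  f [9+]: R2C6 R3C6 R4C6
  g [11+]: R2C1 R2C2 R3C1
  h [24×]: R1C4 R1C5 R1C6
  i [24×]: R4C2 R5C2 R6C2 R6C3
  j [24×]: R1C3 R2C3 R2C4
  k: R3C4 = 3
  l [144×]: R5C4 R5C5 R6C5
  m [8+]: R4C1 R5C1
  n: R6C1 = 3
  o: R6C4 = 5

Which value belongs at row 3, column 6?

Cage k is given, so R3C4 = 3.
Cage l has product 144, leaving R5C4 = 6.
The 3 cells of cage l must have product 144; hence R5C5 = 4.
Cage n is given, leaving R6C1 = 3.
Cage o is given, leaving R6C4 = 5.
The 3 cells of cage l must have product 144, leaving R6C5 = 6.
Row 6 already has 6, so R6C6 = 4.
The 3 cells of cage h must have product 24, which forces R1C4 = 4.
Cage m needs two cells with sum 8, so R4C1 = 6.
6 is placed in row 4; hence R4C2 = 4.
The two cells of cage m must have sum 8, leaving R5C1 = 2.
2 is placed in row 5, leaving R5C2 = 3.
3 is placed in row 5, so R5C3 = 1.
The two cells of cage c must have sum 9, leaving R5C6 = 5.
1 is placed in column 3, which forces R6C3 = 2.
Cage j needs product 24, which forces R2C3 = 4.
1 is placed in column 3, leaving R4C3 = 3.
Row 6 now contains 2, so R6C2 = 1.
Cage d needs two cells with sum 6; hence R1C1 = 1.
Column 2 already has 1, so R1C2 = 5.
3 is placed in column 3; hence R1C3 = 6.
Column 1 already has 1, leaving R2C1 = 5.
Cage j has product 24, which forces R2C4 = 1.
The 4 cells of cage a must have sum 11; hence R2C5 = 3.
Column 1 now contains 5, so R3C1 = 4.
Column 2 now contains 5; hence R3C2 = 6.
Column 3 now contains 6, which forces R3C3 = 5.
1 is placed in column 4; hence R4C4 = 2.
2 is placed in row 4, which forces R4C6 = 1.
3 is placed in column 5, leaving R1C5 = 2.
The 3 cells of cage h must have product 24; hence R1C6 = 3.
6 is placed in column 2; hence R2C2 = 2.
Cage f has sum 9, leaving R2C6 = 6.
Cage a has sum 11, leaving R3C5 = 1.
1 is placed in column 6, which forces R3C6 = 2.
1 is placed in row 4, leaving R4C5 = 5.
The full grid is 1 5 6 4 2 3 / 5 2 4 1 3 6 / 4 6 5 3 1 2 / 6 4 3 2 5 1 / 2 3 1 6 4 5 / 3 1 2 5 6 4.

2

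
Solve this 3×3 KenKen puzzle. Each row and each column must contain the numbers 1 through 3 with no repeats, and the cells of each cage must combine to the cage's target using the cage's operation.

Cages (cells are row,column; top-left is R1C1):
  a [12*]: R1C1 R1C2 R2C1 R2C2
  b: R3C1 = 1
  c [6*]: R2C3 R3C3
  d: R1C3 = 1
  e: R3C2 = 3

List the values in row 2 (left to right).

Cage d is given, which forces R1C3 = 1.
Cage b is given, leaving R3C1 = 1.
E is a freebie; hence R3C2 = 3.
Row 3 now contains 3, leaving R3C3 = 2.
The 4 cells of cage a must have product 12, which forces R1C1 = 3.
Column 2 already has 3, leaving R1C2 = 2.
Cage a needs product 12; hence R2C1 = 2.
The 4 cells of cage a must have product 12, leaving R2C2 = 1.
Column 3 already has 2, so R2C3 = 3.
The full grid is 3 2 1 / 2 1 3 / 1 3 2.

2 1 3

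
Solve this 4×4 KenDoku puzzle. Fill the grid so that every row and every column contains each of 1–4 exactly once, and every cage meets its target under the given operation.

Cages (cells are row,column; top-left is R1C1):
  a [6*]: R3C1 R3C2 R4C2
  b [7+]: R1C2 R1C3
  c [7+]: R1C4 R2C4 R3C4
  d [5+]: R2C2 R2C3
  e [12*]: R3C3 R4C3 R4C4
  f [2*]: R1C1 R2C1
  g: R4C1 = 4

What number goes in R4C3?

G is a freebie; hence R4C1 = 4.
Column 1 needs a 3, and only R3C1 is open for it.
In column 4, 3 can only go at R4C4, so R4C4 = 3.
The 3 cells of cage e must have product 12, which forces R3C3 = 4.
Row 4 already has 3, leaving R4C3 = 1.
The two cells of cage b must have sum 7, which forces R1C2 = 4.
4 is placed in column 3, leaving R1C3 = 3.
Column 3 already has 3, so R2C3 = 2.
Cage a has product 6, which forces R3C2 = 1.
1 is placed in row 3; hence R3C4 = 2.
1 is placed in row 4, so R4C2 = 2.
Cage f's pair has product 2; hence R1C1 = 2.
Column 4 now contains 2, leaving R1C4 = 1.
Row 2 already has 2, so R2C1 = 1.
Row 2 already has 2; hence R2C2 = 3.
The 3 cells of cage c must have sum 7, leaving R2C4 = 4.
Completed grid: 2 4 3 1 / 1 3 2 4 / 3 1 4 2 / 4 2 1 3.

1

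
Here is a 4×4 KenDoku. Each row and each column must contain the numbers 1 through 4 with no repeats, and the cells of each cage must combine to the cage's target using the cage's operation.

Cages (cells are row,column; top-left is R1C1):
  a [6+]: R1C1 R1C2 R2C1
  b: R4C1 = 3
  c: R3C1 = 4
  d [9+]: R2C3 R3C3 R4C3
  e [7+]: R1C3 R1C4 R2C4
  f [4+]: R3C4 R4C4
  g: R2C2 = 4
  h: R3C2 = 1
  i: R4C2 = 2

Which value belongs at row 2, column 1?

1

Cage g is given, so R2C2 = 4.
Cage c is a single given cell; hence R3C1 = 4.
Cage h is a single given cell, which forces R3C2 = 1.
Row 3 now contains 1, which forces R3C4 = 3.
Cage b is a single given cell, which forces R4C1 = 3.
I is a freebie, leaving R4C2 = 2.
2 is placed in row 4, so R4C3 = 4.
Column 4 already has 3, which forces R4C4 = 1.
2 is placed in column 2, leaving R1C2 = 3.
Cage e has sum 7, leaving R1C3 = 1.
The 3 cells of cage e must have sum 7; hence R1C4 = 4.
Cage d has sum 9, so R2C3 = 3.
Column 4 now contains 1; hence R2C4 = 2.
Row 3 now contains 3, so R3C3 = 2.
Row 1 already has 1; hence R1C1 = 2.
Row 2 now contains 2; hence R2C1 = 1.
Completed grid: 2 3 1 4 / 1 4 3 2 / 4 1 2 3 / 3 2 4 1.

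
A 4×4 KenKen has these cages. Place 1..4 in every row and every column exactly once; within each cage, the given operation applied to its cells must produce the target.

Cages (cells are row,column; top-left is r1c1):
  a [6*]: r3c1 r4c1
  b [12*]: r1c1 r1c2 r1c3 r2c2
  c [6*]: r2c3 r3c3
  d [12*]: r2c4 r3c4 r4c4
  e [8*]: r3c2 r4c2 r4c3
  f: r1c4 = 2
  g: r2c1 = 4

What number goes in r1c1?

1

Cage f is given, so r1c4 = 2.
Cage g is a single given cell, leaving r2c1 = 4.
Cage b has product 12; hence r2c2 = 1.
1 is placed in row 2; hence r2c4 = 3.
Row 2 already has 3; hence r2c3 = 2.
The two cells of cage c must have product 6; hence r3c3 = 3.
The 3 cells of cage e must have product 8; hence r4c3 = 1.
1 is placed in row 4; hence r4c4 = 4.
Cage b has product 12, which forces r1c1 = 1.
Cage b has product 12, so r1c2 = 3.
1 is placed in column 3, so r1c3 = 4.
Row 3 already has 3, so r3c1 = 2.
Cage e has product 8, leaving r3c2 = 4.
Column 4 already has 4, which forces r3c4 = 1.
Cage a's pair has product 6; hence r4c1 = 3.
4 is placed in row 4; hence r4c2 = 2.
Filled in: 1 3 4 2 / 4 1 2 3 / 2 4 3 1 / 3 2 1 4.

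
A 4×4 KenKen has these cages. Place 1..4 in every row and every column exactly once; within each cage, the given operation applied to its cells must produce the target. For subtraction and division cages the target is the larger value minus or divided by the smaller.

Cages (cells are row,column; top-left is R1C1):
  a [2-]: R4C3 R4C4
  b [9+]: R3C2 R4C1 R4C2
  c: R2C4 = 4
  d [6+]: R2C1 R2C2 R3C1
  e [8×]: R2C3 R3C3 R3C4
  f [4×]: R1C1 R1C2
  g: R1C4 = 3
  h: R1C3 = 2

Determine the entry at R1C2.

1

Cage h is a single given cell; hence R1C3 = 2.
Cage g is a single given cell, leaving R1C4 = 3.
Cage c is a single given cell, so R2C4 = 4.
Row 2 now contains 4, leaving R2C3 = 1.
The 3 cells of cage e must have product 8, so R3C3 = 4.
The 3 cells of cage e must have product 8; hence R3C4 = 2.
4 is placed in column 3; hence R4C3 = 3.
Column 4 now contains 2, so R4C4 = 1.
Cage d needs sum 6, so R3C1 = 1.
Row 3 now contains 2, which forces R3C2 = 3.
Column 1 now contains 1; hence R1C1 = 4.
Cage f's pair has product 4, leaving R1C2 = 1.
Cage d needs sum 6; hence R2C1 = 3.
Column 2 now contains 3, leaving R2C2 = 2.
Column 1 already has 4, so R4C1 = 2.
Column 2 now contains 2; hence R4C2 = 4.
Completed grid: 4 1 2 3 / 3 2 1 4 / 1 3 4 2 / 2 4 3 1.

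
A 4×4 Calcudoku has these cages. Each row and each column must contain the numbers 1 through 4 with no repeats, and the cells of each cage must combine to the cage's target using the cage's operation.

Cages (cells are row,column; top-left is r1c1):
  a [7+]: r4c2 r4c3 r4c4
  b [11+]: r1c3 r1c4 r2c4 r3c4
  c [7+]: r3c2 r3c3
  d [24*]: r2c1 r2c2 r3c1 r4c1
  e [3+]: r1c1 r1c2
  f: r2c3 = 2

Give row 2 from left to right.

4 1 2 3

Cage f is a single given cell; hence r2c3 = 2.
Row 1 needs a 3, and only r1c3 is open for it.
Cage c's pair has sum 7, so r3c2 = 3.
Column 3 now contains 3, which forces r3c3 = 4.
Row 3 now contains 4, leaving r3c4 = 1.
4 is placed in column 3, so r4c3 = 1.
Column 4 already has 1; hence r1c4 = 4.
Cage b needs sum 11, so r2c4 = 3.
Row 3 already has 1, so r3c1 = 2.
Column 4 now contains 4, so r4c4 = 2.
Column 1 already has 2, which forces r1c1 = 1.
Cage e's pair has sum 3, leaving r1c2 = 2.
1 is placed in column 1, so r2c1 = 4.
Row 2 now contains 4, leaving r2c2 = 1.
Cage d needs product 24, so r4c1 = 3.
Row 4 already has 2; hence r4c2 = 4.
The full grid is 1 2 3 4 / 4 1 2 3 / 2 3 4 1 / 3 4 1 2.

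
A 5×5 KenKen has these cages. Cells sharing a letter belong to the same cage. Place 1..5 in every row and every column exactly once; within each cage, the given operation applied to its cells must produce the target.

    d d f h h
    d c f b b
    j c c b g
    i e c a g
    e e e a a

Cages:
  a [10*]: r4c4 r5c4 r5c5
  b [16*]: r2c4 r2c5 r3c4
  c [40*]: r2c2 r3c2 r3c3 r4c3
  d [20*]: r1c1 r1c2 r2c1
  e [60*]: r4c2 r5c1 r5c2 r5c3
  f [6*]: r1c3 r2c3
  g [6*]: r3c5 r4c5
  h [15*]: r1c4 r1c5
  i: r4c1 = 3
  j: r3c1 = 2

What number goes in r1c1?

1

Cage j is given, so r3c1 = 2.
Row 3 now contains 2, which forces r3c4 = 4.
Row 3 now contains 2, so r3c5 = 3.
Cage i is a single given cell, which forces r4c1 = 3.
3 is placed in column 5, which forces r4c5 = 2.
Cage h's pair has product 15, so r1c4 = 3.
3 is placed in column 5, leaving r1c5 = 5.
Cage c needs product 40, which forces r2c2 = 2.
Row 2 now contains 2, so r2c3 = 3.
Column 4 already has 4, which forces r2c4 = 1.
Column 5 already has 2, so r2c5 = 4.
Cage c needs product 40, so r4c3 = 4.
Column 4 already has 1, which forces r4c4 = 5.
Cage a has product 10; hence r5c4 = 2.
Column 5 already has 5; hence r5c5 = 1.
Row 1 now contains 3, so r1c3 = 2.
4 is placed in row 2, which forces r2c1 = 5.
5 is placed in row 4, leaving r4c2 = 1.
The 4 cells of cage e must have product 60, which forces r5c1 = 4.
Cage e needs product 60; hence r5c2 = 3.
1 is placed in row 5; hence r5c3 = 5.
4 is placed in column 1, so r1c1 = 1.
Column 2 now contains 1, so r1c2 = 4.
Column 2 now contains 1, so r3c2 = 5.
Column 3 already has 5, so r3c3 = 1.
The full grid is 1 4 2 3 5 / 5 2 3 1 4 / 2 5 1 4 3 / 3 1 4 5 2 / 4 3 5 2 1.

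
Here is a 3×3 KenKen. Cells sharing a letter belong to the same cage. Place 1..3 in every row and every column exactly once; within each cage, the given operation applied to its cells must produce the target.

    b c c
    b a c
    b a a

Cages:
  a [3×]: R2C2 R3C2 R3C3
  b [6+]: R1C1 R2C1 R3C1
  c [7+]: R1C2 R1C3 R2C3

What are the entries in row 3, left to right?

2 3 1

Cage a has product 3, which forces R2C2 = 1.
Cage a has product 3, leaving R3C2 = 3.
Cage a needs product 3, so R3C3 = 1.
Cage b needs sum 6; hence R1C1 = 1.
Column 2 already has 3, which forces R1C2 = 2.
1 is placed in column 3, so R1C3 = 3.
Cage b has sum 6, leaving R2C1 = 3.
Cage c needs sum 7, which forces R2C3 = 2.
Row 3 now contains 1, which forces R3C1 = 2.
Completed grid: 1 2 3 / 3 1 2 / 2 3 1.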